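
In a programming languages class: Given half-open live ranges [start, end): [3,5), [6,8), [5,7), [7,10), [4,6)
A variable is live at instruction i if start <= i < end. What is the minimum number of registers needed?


Live ranges:
  Var0: [3, 5)
  Var1: [6, 8)
  Var2: [5, 7)
  Var3: [7, 10)
  Var4: [4, 6)
Sweep-line events (position, delta, active):
  pos=3 start -> active=1
  pos=4 start -> active=2
  pos=5 end -> active=1
  pos=5 start -> active=2
  pos=6 end -> active=1
  pos=6 start -> active=2
  pos=7 end -> active=1
  pos=7 start -> active=2
  pos=8 end -> active=1
  pos=10 end -> active=0
Maximum simultaneous active: 2
Minimum registers needed: 2

2


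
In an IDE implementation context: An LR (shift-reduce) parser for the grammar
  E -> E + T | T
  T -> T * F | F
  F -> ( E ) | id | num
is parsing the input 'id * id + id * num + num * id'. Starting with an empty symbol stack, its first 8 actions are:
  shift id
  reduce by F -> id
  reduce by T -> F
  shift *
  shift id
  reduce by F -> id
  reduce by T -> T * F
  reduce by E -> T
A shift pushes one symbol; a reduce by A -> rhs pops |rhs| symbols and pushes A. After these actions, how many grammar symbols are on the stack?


Tracking the symbol stack through each action:
  Action 1: shift 'id' : push -> stack = [id] (size 1)
  Action 2: reduce by F -> id : pop 1, push F -> stack = [F] (size 1)
  Action 3: reduce by T -> F : pop 1, push T -> stack = [T] (size 1)
  Action 4: shift '*' : push -> stack = [T, *] (size 2)
  Action 5: shift 'id' : push -> stack = [T, *, id] (size 3)
  Action 6: reduce by F -> id : pop 1, push F -> stack = [T, *, F] (size 3)
  Action 7: reduce by T -> T * F : pop 3, push T -> stack = [T] (size 1)
  Action 8: reduce by E -> T : pop 1, push E -> stack = [E] (size 1)
Final stack size: 1

1


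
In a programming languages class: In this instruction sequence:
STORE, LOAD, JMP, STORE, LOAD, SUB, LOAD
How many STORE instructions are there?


Scanning instruction sequence for STORE:
  Position 1: STORE <- MATCH
  Position 2: LOAD
  Position 3: JMP
  Position 4: STORE <- MATCH
  Position 5: LOAD
  Position 6: SUB
  Position 7: LOAD
Matches at positions: [1, 4]
Total STORE count: 2

2


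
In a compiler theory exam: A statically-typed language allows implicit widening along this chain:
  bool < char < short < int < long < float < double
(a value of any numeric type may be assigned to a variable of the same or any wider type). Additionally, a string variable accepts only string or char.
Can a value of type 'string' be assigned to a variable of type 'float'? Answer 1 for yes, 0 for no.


Target variable type: float
Source value type: string
Rule: string cannot widen to any numeric type
Result: 0

0


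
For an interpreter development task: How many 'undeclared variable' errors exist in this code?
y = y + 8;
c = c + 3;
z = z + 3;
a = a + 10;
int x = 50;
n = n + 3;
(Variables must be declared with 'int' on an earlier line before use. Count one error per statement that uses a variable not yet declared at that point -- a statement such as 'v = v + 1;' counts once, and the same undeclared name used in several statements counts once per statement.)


Scanning code line by line:
  Line 1: use 'y' -> ERROR (undeclared)
  Line 2: use 'c' -> ERROR (undeclared)
  Line 3: use 'z' -> ERROR (undeclared)
  Line 4: use 'a' -> ERROR (undeclared)
  Line 5: declare 'x' -> declared = ['x']
  Line 6: use 'n' -> ERROR (undeclared)
Total undeclared variable errors: 5

5


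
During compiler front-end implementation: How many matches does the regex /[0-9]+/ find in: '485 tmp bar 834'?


Pattern: /[0-9]+/ (int literals)
Input: '485 tmp bar 834'
Scanning for matches:
  Match 1: '485'
  Match 2: '834'
Total matches: 2

2


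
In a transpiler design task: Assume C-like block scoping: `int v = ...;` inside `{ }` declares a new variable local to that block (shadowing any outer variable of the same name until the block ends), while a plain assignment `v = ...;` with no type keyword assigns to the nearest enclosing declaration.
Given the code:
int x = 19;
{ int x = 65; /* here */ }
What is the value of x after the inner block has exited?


Analyzing scoping rules:
Outer scope: declares x = 19
Inner block: 'int x = 65;' declares a NEW x that shadows the outer one
When the block exits the inner x goes out of scope; the outer x was never modified -> 19
Result: 19

19


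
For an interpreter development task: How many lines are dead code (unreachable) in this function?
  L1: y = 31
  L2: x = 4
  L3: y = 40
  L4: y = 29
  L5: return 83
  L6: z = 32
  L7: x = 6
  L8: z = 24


Analyzing control flow:
  L1: reachable (before return)
  L2: reachable (before return)
  L3: reachable (before return)
  L4: reachable (before return)
  L5: reachable (return statement)
  L6: DEAD (after return at L5)
  L7: DEAD (after return at L5)
  L8: DEAD (after return at L5)
Return at L5, total lines = 8
Dead lines: L6 through L8
Count: 3

3


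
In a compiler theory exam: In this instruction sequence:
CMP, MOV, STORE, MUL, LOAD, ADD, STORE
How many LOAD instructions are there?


Scanning instruction sequence for LOAD:
  Position 1: CMP
  Position 2: MOV
  Position 3: STORE
  Position 4: MUL
  Position 5: LOAD <- MATCH
  Position 6: ADD
  Position 7: STORE
Matches at positions: [5]
Total LOAD count: 1

1


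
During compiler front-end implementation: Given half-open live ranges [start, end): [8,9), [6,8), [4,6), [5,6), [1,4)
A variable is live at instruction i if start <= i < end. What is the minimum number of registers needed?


Live ranges:
  Var0: [8, 9)
  Var1: [6, 8)
  Var2: [4, 6)
  Var3: [5, 6)
  Var4: [1, 4)
Sweep-line events (position, delta, active):
  pos=1 start -> active=1
  pos=4 end -> active=0
  pos=4 start -> active=1
  pos=5 start -> active=2
  pos=6 end -> active=1
  pos=6 end -> active=0
  pos=6 start -> active=1
  pos=8 end -> active=0
  pos=8 start -> active=1
  pos=9 end -> active=0
Maximum simultaneous active: 2
Minimum registers needed: 2

2


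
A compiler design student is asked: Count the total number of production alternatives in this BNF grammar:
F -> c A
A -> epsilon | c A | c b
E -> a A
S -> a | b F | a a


Counting alternatives per rule:
  F: 1 alternative(s)
  A: 3 alternative(s)
  E: 1 alternative(s)
  S: 3 alternative(s)
Sum: 1 + 3 + 1 + 3 = 8

8


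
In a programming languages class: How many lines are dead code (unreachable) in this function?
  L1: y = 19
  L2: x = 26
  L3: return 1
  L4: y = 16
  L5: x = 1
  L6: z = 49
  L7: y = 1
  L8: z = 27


Analyzing control flow:
  L1: reachable (before return)
  L2: reachable (before return)
  L3: reachable (return statement)
  L4: DEAD (after return at L3)
  L5: DEAD (after return at L3)
  L6: DEAD (after return at L3)
  L7: DEAD (after return at L3)
  L8: DEAD (after return at L3)
Return at L3, total lines = 8
Dead lines: L4 through L8
Count: 5

5


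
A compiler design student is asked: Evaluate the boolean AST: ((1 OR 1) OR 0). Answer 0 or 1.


Step 1: Evaluate inner node
  1 OR 1 = 1
Step 2: Evaluate root node
  1 OR 0 = 1

1


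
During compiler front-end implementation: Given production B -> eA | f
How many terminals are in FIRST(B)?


Production: B -> eA | f
Examining each alternative for leading terminals:
  B -> eA : first terminal = 'e'
  B -> f : first terminal = 'f'
FIRST(B) = {e, f}
Count: 2

2


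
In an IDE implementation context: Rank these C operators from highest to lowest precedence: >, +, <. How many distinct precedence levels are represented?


Looking up precedence for each operator:
  > -> precedence 4
  + -> precedence 5
  < -> precedence 4
Sorted highest to lowest: +, >, <
Distinct precedence values: [5, 4]
Number of distinct levels: 2

2


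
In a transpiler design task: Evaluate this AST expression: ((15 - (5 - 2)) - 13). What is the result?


Expression: ((15 - (5 - 2)) - 13)
Evaluating step by step:
  5 - 2 = 3
  15 - 3 = 12
  12 - 13 = -1
Result: -1

-1


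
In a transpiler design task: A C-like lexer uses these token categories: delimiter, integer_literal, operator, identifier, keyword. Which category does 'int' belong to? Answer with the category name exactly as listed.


Token: 'int'
Checking categories:
  identifier: no
  integer_literal: no
  operator: no
  keyword: YES
  delimiter: no
Category: keyword

keyword


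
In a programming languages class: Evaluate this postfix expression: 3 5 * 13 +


Processing tokens left to right:
Push 3, Push 5
Pop 3 and 5, compute 3 * 5 = 15, push 15
Push 13
Pop 15 and 13, compute 15 + 13 = 28, push 28
Stack result: 28

28


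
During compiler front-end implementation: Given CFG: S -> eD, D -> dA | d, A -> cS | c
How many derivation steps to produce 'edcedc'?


Grammar: S -> eD, D -> dA | d, A -> cS | c
Deriving 'edcedc':
Step 1: S -> eD => eD
Step 2: D -> dA => edA
Step 3: A -> cS => edcS
Step 4: S -> eD => edceD
Step 5: D -> dA => edcedA
Step 6: A -> c => edcedc
Total derivation steps: 6

6


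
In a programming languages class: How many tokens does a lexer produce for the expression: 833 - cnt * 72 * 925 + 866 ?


Scanning '833 - cnt * 72 * 925 + 866'
Token 1: '833' -> integer_literal
Token 2: '-' -> operator
Token 3: 'cnt' -> identifier
Token 4: '*' -> operator
Token 5: '72' -> integer_literal
Token 6: '*' -> operator
Token 7: '925' -> integer_literal
Token 8: '+' -> operator
Token 9: '866' -> integer_literal
Total tokens: 9

9


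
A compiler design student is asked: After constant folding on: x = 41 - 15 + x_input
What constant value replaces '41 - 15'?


Identifying constant sub-expression:
  Original: x = 41 - 15 + x_input
  41 and 15 are both compile-time constants
  Evaluating: 41 - 15 = 26
  After folding: x = 26 + x_input

26


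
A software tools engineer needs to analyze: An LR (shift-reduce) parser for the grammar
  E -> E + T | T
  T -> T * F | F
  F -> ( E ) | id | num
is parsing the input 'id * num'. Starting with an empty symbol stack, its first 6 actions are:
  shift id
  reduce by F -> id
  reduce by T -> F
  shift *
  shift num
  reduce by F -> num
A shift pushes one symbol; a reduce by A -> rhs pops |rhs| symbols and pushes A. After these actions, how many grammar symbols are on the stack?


Tracking the symbol stack through each action:
  Action 1: shift 'id' : push -> stack = [id] (size 1)
  Action 2: reduce by F -> id : pop 1, push F -> stack = [F] (size 1)
  Action 3: reduce by T -> F : pop 1, push T -> stack = [T] (size 1)
  Action 4: shift '*' : push -> stack = [T, *] (size 2)
  Action 5: shift 'num' : push -> stack = [T, *, num] (size 3)
  Action 6: reduce by F -> num : pop 1, push F -> stack = [T, *, F] (size 3)
Final stack size: 3

3


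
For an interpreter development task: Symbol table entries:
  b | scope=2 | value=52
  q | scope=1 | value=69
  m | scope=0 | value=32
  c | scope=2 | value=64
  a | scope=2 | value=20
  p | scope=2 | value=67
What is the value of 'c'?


Searching symbol table for 'c':
  b | scope=2 | value=52
  q | scope=1 | value=69
  m | scope=0 | value=32
  c | scope=2 | value=64 <- MATCH
  a | scope=2 | value=20
  p | scope=2 | value=67
Found 'c' at scope 2 with value 64

64


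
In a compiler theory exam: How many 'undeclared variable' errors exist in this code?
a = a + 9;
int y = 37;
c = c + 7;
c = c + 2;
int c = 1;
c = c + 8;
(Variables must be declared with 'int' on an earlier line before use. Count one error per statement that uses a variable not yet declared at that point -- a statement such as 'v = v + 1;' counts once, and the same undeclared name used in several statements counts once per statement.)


Scanning code line by line:
  Line 1: use 'a' -> ERROR (undeclared)
  Line 2: declare 'y' -> declared = ['y']
  Line 3: use 'c' -> ERROR (undeclared)
  Line 4: use 'c' -> ERROR (undeclared)
  Line 5: declare 'c' -> declared = ['c', 'y']
  Line 6: use 'c' -> OK (declared)
Total undeclared variable errors: 3

3


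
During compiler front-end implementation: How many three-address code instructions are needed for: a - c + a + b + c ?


Expression: a - c + a + b + c
Generating three-address code (respecting * over +/- precedence):
  Instruction 1: t1 = a - c
  Instruction 2: t2 = t1 + a
  Instruction 3: t3 = t2 + b
  Instruction 4: t4 = t3 + c
Total instructions: 4

4


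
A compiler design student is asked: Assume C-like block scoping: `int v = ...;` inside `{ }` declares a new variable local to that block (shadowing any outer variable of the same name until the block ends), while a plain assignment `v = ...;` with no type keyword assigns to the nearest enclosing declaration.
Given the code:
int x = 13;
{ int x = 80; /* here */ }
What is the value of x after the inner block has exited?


Analyzing scoping rules:
Outer scope: declares x = 13
Inner block: 'int x = 80;' declares a NEW x that shadows the outer one
When the block exits the inner x goes out of scope; the outer x was never modified -> 13
Result: 13

13


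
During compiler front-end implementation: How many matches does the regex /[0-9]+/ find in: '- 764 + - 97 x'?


Pattern: /[0-9]+/ (int literals)
Input: '- 764 + - 97 x'
Scanning for matches:
  Match 1: '764'
  Match 2: '97'
Total matches: 2

2


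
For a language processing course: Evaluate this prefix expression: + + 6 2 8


Parsing prefix expression: + + 6 2 8
Step 1: Innermost operation '+ 6 2'
  6 + 2 = 8
Step 2: Outer operation '+ [8] 8'
  8 + 8 = 16

16


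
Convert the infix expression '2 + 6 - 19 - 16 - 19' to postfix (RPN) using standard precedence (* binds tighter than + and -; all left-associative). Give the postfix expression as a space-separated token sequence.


Applying the shunting-yard algorithm:
  Operand 2 -> output
  Push '+' onto operator stack -> op-stack: [+]
  Operand 6 -> output
  See '-' (prec 1); top '+' (prec 1) >= it -> pop '+' to output
  Push '-' onto operator stack -> op-stack: [-]
  Operand 19 -> output
  See '-' (prec 1); top '-' (prec 1) >= it -> pop '-' to output
  Push '-' onto operator stack -> op-stack: [-]
  Operand 16 -> output
  See '-' (prec 1); top '-' (prec 1) >= it -> pop '-' to output
  Push '-' onto operator stack -> op-stack: [-]
  Operand 19 -> output
  End of input: pop '-' to output
Postfix result: 2 6 + 19 - 16 - 19 -

2 6 + 19 - 16 - 19 -


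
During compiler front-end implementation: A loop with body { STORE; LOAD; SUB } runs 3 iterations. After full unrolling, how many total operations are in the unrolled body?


Loop body operations: STORE, LOAD, SUB (3 ops per iteration)
Unrolling 3 iterations:
  Iteration 1: STORE, LOAD, SUB (3 ops)
  Iteration 2: STORE, LOAD, SUB (3 ops)
  Iteration 3: STORE, LOAD, SUB (3 ops)
Total: 3 iterations * 3 ops/iter = 9 operations

9


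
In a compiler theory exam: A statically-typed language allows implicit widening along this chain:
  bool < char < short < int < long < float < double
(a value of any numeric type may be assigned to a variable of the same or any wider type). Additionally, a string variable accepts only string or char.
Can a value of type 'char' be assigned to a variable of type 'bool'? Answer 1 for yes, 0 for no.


Target variable type: bool
Source value type: char
Numeric ranks: char=1, bool=0
Widening allowed iff rank(source) <= rank(target): 1 <= 0? No
Result: 0

0


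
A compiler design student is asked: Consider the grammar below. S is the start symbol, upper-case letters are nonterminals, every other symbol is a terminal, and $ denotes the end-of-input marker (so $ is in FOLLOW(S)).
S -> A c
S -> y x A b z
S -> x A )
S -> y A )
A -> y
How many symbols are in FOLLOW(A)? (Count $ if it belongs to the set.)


S is the start symbol and does not occur in any rule body, so FOLLOW(S) = {$}.
Examining every occurrence of A in a rule body:
  S -> A c : A is followed by terminal 'c' -> add 'c'
  S -> y x A b z : A is followed by terminal 'b' -> add 'b'
  S -> x A ) : A is followed by terminal ')' -> add ')'
  S -> y A ) : A is followed by terminal ')' -> add ')' (already in the set)
  A -> y : A does not occur in the body -> contributes nothing
FOLLOW(A) = {), b, c}
Count: 3

3


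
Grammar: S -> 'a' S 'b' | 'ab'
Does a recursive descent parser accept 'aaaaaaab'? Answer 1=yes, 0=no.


Grammar accepts strings of the form a^n b^n (n >= 1)
Word: 'aaaaaaab'
Counting: 7 a's and 1 b's
Check: 7 == 1? No
Mismatch: a-count != b-count
Rejected

0


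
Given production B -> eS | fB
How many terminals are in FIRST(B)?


Production: B -> eS | fB
Examining each alternative for leading terminals:
  B -> eS : first terminal = 'e'
  B -> fB : first terminal = 'f'
FIRST(B) = {e, f}
Count: 2

2


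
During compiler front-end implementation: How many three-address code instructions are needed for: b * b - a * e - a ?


Expression: b * b - a * e - a
Generating three-address code (respecting * over +/- precedence):
  Instruction 1: t1 = b * b
  Instruction 2: t2 = a * e
  Instruction 3: t3 = t1 - t2
  Instruction 4: t4 = t3 - a
Total instructions: 4

4


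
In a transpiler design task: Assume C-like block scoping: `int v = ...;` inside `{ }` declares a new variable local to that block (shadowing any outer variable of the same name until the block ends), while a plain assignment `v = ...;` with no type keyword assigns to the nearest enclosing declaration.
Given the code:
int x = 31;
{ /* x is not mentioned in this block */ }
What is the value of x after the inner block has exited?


Analyzing scoping rules:
Outer scope: declares x = 31
Inner block: x is neither redeclared nor assigned -> unchanged
After the block -> 31
Result: 31

31


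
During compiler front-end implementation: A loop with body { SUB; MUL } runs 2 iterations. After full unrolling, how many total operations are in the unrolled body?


Loop body operations: SUB, MUL (2 ops per iteration)
Unrolling 2 iterations:
  Iteration 1: SUB, MUL (2 ops)
  Iteration 2: SUB, MUL (2 ops)
Total: 2 iterations * 2 ops/iter = 4 operations

4


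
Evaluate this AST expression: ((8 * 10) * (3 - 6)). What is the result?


Expression: ((8 * 10) * (3 - 6))
Evaluating step by step:
  8 * 10 = 80
  3 - 6 = -3
  80 * -3 = -240
Result: -240

-240


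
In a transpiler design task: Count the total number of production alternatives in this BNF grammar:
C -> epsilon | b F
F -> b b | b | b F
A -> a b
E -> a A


Counting alternatives per rule:
  C: 2 alternative(s)
  F: 3 alternative(s)
  A: 1 alternative(s)
  E: 1 alternative(s)
Sum: 2 + 3 + 1 + 1 = 7

7


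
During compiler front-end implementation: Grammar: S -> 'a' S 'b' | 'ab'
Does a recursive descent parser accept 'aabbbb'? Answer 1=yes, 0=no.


Grammar accepts strings of the form a^n b^n (n >= 1)
Word: 'aabbbb'
Counting: 2 a's and 4 b's
Check: 2 == 4? No
Mismatch: a-count != b-count
Rejected

0


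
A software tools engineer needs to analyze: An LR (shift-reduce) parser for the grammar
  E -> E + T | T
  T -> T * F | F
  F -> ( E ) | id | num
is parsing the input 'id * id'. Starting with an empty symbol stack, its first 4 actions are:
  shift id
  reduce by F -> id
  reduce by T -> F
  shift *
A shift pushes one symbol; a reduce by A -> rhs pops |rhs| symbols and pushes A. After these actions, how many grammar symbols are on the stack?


Tracking the symbol stack through each action:
  Action 1: shift 'id' : push -> stack = [id] (size 1)
  Action 2: reduce by F -> id : pop 1, push F -> stack = [F] (size 1)
  Action 3: reduce by T -> F : pop 1, push T -> stack = [T] (size 1)
  Action 4: shift '*' : push -> stack = [T, *] (size 2)
Final stack size: 2

2


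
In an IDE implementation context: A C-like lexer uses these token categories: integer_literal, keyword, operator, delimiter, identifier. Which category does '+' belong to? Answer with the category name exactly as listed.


Token: '+'
Checking categories:
  identifier: no
  integer_literal: no
  operator: YES
  keyword: no
  delimiter: no
Category: operator

operator


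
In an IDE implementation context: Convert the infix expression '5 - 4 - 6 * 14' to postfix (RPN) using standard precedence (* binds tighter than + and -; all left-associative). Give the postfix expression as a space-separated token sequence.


Applying the shunting-yard algorithm:
  Operand 5 -> output
  Push '-' onto operator stack -> op-stack: [-]
  Operand 4 -> output
  See '-' (prec 1); top '-' (prec 1) >= it -> pop '-' to output
  Push '-' onto operator stack -> op-stack: [-]
  Operand 6 -> output
  Push '*' onto operator stack -> op-stack: [-, *]
  Operand 14 -> output
  End of input: pop '*' to output
  End of input: pop '-' to output
Postfix result: 5 4 - 6 14 * -

5 4 - 6 14 * -


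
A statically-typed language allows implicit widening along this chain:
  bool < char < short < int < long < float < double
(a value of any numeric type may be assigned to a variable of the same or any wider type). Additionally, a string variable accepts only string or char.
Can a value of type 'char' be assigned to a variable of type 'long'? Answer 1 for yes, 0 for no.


Target variable type: long
Source value type: char
Numeric ranks: char=1, long=4
Widening allowed iff rank(source) <= rank(target): 1 <= 4? Yes
Result: 1

1


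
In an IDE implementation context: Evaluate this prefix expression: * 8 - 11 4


Parsing prefix expression: * 8 - 11 4
Step 1: Innermost operation '- 11 4'
  11 - 4 = 7
Step 2: Outer operation '* 8 [7]'
  8 * 7 = 56

56


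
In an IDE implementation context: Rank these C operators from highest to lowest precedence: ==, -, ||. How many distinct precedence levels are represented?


Looking up precedence for each operator:
  == -> precedence 3
  - -> precedence 5
  || -> precedence 1
Sorted highest to lowest: -, ==, ||
Distinct precedence values: [5, 3, 1]
Number of distinct levels: 3

3


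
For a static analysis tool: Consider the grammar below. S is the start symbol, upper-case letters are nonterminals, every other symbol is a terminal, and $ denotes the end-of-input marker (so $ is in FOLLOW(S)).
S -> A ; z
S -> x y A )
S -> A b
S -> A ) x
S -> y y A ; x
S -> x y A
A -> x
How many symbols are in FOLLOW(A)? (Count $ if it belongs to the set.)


S is the start symbol and does not occur in any rule body, so FOLLOW(S) = {$}.
Examining every occurrence of A in a rule body:
  S -> A ; z : A is followed by terminal ';' -> add ';'
  S -> x y A ) : A is followed by terminal ')' -> add ')'
  S -> A b : A is followed by terminal 'b' -> add 'b'
  S -> A ) x : A is followed by terminal ')' -> add ')' (already in the set)
  S -> y y A ; x : A is followed by terminal ';' -> add ';' (already in the set)
  S -> x y A : A is at the right end -> add FOLLOW(S) = {$}
  A -> x : A does not occur in the body -> contributes nothing
FOLLOW(A) = {), ;, b, $}
Count: 4

4


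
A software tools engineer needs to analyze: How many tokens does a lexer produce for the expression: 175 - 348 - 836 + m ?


Scanning '175 - 348 - 836 + m'
Token 1: '175' -> integer_literal
Token 2: '-' -> operator
Token 3: '348' -> integer_literal
Token 4: '-' -> operator
Token 5: '836' -> integer_literal
Token 6: '+' -> operator
Token 7: 'm' -> identifier
Total tokens: 7

7


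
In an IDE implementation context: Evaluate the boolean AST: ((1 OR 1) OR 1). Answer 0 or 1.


Step 1: Evaluate inner node
  1 OR 1 = 1
Step 2: Evaluate root node
  1 OR 1 = 1

1


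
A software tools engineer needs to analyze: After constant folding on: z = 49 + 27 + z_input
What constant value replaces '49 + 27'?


Identifying constant sub-expression:
  Original: z = 49 + 27 + z_input
  49 and 27 are both compile-time constants
  Evaluating: 49 + 27 = 76
  After folding: z = 76 + z_input

76


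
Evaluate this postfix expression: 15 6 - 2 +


Processing tokens left to right:
Push 15, Push 6
Pop 15 and 6, compute 15 - 6 = 9, push 9
Push 2
Pop 9 and 2, compute 9 + 2 = 11, push 11
Stack result: 11

11


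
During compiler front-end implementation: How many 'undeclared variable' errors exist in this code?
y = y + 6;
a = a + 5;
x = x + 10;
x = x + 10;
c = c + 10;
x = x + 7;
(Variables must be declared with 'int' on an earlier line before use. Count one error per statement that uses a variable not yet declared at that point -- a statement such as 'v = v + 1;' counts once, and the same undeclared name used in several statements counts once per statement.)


Scanning code line by line:
  Line 1: use 'y' -> ERROR (undeclared)
  Line 2: use 'a' -> ERROR (undeclared)
  Line 3: use 'x' -> ERROR (undeclared)
  Line 4: use 'x' -> ERROR (undeclared)
  Line 5: use 'c' -> ERROR (undeclared)
  Line 6: use 'x' -> ERROR (undeclared)
Total undeclared variable errors: 6

6


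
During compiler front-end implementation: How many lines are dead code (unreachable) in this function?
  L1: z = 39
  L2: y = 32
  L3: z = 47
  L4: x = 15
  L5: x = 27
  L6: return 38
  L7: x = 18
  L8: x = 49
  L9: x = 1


Analyzing control flow:
  L1: reachable (before return)
  L2: reachable (before return)
  L3: reachable (before return)
  L4: reachable (before return)
  L5: reachable (before return)
  L6: reachable (return statement)
  L7: DEAD (after return at L6)
  L8: DEAD (after return at L6)
  L9: DEAD (after return at L6)
Return at L6, total lines = 9
Dead lines: L7 through L9
Count: 3

3


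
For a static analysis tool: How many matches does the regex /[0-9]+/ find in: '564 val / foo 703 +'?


Pattern: /[0-9]+/ (int literals)
Input: '564 val / foo 703 +'
Scanning for matches:
  Match 1: '564'
  Match 2: '703'
Total matches: 2

2


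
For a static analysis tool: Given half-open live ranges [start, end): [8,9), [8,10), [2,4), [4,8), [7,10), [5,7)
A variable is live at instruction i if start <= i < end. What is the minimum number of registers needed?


Live ranges:
  Var0: [8, 9)
  Var1: [8, 10)
  Var2: [2, 4)
  Var3: [4, 8)
  Var4: [7, 10)
  Var5: [5, 7)
Sweep-line events (position, delta, active):
  pos=2 start -> active=1
  pos=4 end -> active=0
  pos=4 start -> active=1
  pos=5 start -> active=2
  pos=7 end -> active=1
  pos=7 start -> active=2
  pos=8 end -> active=1
  pos=8 start -> active=2
  pos=8 start -> active=3
  pos=9 end -> active=2
  pos=10 end -> active=1
  pos=10 end -> active=0
Maximum simultaneous active: 3
Minimum registers needed: 3

3


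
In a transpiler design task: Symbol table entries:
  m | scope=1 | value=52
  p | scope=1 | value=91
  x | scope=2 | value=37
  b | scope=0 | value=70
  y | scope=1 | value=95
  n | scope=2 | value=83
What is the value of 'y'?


Searching symbol table for 'y':
  m | scope=1 | value=52
  p | scope=1 | value=91
  x | scope=2 | value=37
  b | scope=0 | value=70
  y | scope=1 | value=95 <- MATCH
  n | scope=2 | value=83
Found 'y' at scope 1 with value 95

95


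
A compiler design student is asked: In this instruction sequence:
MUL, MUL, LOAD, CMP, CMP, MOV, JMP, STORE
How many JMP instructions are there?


Scanning instruction sequence for JMP:
  Position 1: MUL
  Position 2: MUL
  Position 3: LOAD
  Position 4: CMP
  Position 5: CMP
  Position 6: MOV
  Position 7: JMP <- MATCH
  Position 8: STORE
Matches at positions: [7]
Total JMP count: 1

1


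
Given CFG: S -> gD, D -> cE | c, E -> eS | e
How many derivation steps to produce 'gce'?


Grammar: S -> gD, D -> cE | c, E -> eS | e
Deriving 'gce':
Step 1: S -> gD => gD
Step 2: D -> cE => gcE
Step 3: E -> e => gce
Total derivation steps: 3

3


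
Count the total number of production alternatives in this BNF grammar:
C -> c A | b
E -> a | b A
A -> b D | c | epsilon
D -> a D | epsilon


Counting alternatives per rule:
  C: 2 alternative(s)
  E: 2 alternative(s)
  A: 3 alternative(s)
  D: 2 alternative(s)
Sum: 2 + 2 + 3 + 2 = 9

9


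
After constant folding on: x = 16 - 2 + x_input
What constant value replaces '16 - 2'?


Identifying constant sub-expression:
  Original: x = 16 - 2 + x_input
  16 and 2 are both compile-time constants
  Evaluating: 16 - 2 = 14
  After folding: x = 14 + x_input

14


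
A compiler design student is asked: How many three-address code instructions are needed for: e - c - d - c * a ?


Expression: e - c - d - c * a
Generating three-address code (respecting * over +/- precedence):
  Instruction 1: t1 = c * a
  Instruction 2: t2 = e - c
  Instruction 3: t3 = t2 - d
  Instruction 4: t4 = t3 - t1
Total instructions: 4

4


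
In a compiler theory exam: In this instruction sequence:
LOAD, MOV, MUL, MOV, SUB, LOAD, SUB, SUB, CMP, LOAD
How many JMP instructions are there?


Scanning instruction sequence for JMP:
  Position 1: LOAD
  Position 2: MOV
  Position 3: MUL
  Position 4: MOV
  Position 5: SUB
  Position 6: LOAD
  Position 7: SUB
  Position 8: SUB
  Position 9: CMP
  Position 10: LOAD
Matches at positions: []
Total JMP count: 0

0


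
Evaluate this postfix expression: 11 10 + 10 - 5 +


Processing tokens left to right:
Push 11, Push 10
Pop 11 and 10, compute 11 + 10 = 21, push 21
Push 10
Pop 21 and 10, compute 21 - 10 = 11, push 11
Push 5
Pop 11 and 5, compute 11 + 5 = 16, push 16
Stack result: 16

16


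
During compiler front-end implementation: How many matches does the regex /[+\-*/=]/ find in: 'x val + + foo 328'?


Pattern: /[+\-*/=]/ (operators)
Input: 'x val + + foo 328'
Scanning for matches:
  Match 1: '+'
  Match 2: '+'
Total matches: 2

2


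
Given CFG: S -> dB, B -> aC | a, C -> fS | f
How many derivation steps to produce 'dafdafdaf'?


Grammar: S -> dB, B -> aC | a, C -> fS | f
Deriving 'dafdafdaf':
Step 1: S -> dB => dB
Step 2: B -> aC => daC
Step 3: C -> fS => dafS
Step 4: S -> dB => dafdB
Step 5: B -> aC => dafdaC
Step 6: C -> fS => dafdafS
Step 7: S -> dB => dafdafdB
Step 8: B -> aC => dafdafdaC
Step 9: C -> f => dafdafdaf
Total derivation steps: 9

9


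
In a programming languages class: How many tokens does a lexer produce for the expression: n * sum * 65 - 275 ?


Scanning 'n * sum * 65 - 275'
Token 1: 'n' -> identifier
Token 2: '*' -> operator
Token 3: 'sum' -> identifier
Token 4: '*' -> operator
Token 5: '65' -> integer_literal
Token 6: '-' -> operator
Token 7: '275' -> integer_literal
Total tokens: 7

7


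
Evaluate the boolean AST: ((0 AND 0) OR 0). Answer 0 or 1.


Step 1: Evaluate inner node
  0 AND 0 = 0
Step 2: Evaluate root node
  0 OR 0 = 0

0


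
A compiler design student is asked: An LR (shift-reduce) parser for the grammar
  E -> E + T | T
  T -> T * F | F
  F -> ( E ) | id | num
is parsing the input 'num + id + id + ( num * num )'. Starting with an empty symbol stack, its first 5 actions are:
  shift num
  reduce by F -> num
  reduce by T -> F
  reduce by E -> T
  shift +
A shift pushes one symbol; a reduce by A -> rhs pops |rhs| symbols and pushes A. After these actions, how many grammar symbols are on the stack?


Tracking the symbol stack through each action:
  Action 1: shift 'num' : push -> stack = [num] (size 1)
  Action 2: reduce by F -> num : pop 1, push F -> stack = [F] (size 1)
  Action 3: reduce by T -> F : pop 1, push T -> stack = [T] (size 1)
  Action 4: reduce by E -> T : pop 1, push E -> stack = [E] (size 1)
  Action 5: shift '+' : push -> stack = [E, +] (size 2)
Final stack size: 2

2


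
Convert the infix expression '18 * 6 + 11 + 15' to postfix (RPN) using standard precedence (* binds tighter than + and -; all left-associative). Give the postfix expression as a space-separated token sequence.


Applying the shunting-yard algorithm:
  Operand 18 -> output
  Push '*' onto operator stack -> op-stack: [*]
  Operand 6 -> output
  See '+' (prec 1); top '*' (prec 2) >= it -> pop '*' to output
  Push '+' onto operator stack -> op-stack: [+]
  Operand 11 -> output
  See '+' (prec 1); top '+' (prec 1) >= it -> pop '+' to output
  Push '+' onto operator stack -> op-stack: [+]
  Operand 15 -> output
  End of input: pop '+' to output
Postfix result: 18 6 * 11 + 15 +

18 6 * 11 + 15 +


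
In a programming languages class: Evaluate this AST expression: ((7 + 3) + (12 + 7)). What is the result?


Expression: ((7 + 3) + (12 + 7))
Evaluating step by step:
  7 + 3 = 10
  12 + 7 = 19
  10 + 19 = 29
Result: 29

29


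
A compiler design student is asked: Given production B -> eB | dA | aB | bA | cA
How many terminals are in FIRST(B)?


Production: B -> eB | dA | aB | bA | cA
Examining each alternative for leading terminals:
  B -> eB : first terminal = 'e'
  B -> dA : first terminal = 'd'
  B -> aB : first terminal = 'a'
  B -> bA : first terminal = 'b'
  B -> cA : first terminal = 'c'
FIRST(B) = {a, b, c, d, e}
Count: 5

5


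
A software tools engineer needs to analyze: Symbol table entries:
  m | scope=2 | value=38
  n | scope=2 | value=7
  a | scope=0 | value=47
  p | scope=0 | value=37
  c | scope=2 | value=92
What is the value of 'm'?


Searching symbol table for 'm':
  m | scope=2 | value=38 <- MATCH
  n | scope=2 | value=7
  a | scope=0 | value=47
  p | scope=0 | value=37
  c | scope=2 | value=92
Found 'm' at scope 2 with value 38

38


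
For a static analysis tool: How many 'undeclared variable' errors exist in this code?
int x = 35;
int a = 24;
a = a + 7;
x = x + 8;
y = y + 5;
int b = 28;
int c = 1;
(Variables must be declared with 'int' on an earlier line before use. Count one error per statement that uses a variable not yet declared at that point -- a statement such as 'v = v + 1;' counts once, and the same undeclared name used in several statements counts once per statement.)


Scanning code line by line:
  Line 1: declare 'x' -> declared = ['x']
  Line 2: declare 'a' -> declared = ['a', 'x']
  Line 3: use 'a' -> OK (declared)
  Line 4: use 'x' -> OK (declared)
  Line 5: use 'y' -> ERROR (undeclared)
  Line 6: declare 'b' -> declared = ['a', 'b', 'x']
  Line 7: declare 'c' -> declared = ['a', 'b', 'c', 'x']
Total undeclared variable errors: 1

1


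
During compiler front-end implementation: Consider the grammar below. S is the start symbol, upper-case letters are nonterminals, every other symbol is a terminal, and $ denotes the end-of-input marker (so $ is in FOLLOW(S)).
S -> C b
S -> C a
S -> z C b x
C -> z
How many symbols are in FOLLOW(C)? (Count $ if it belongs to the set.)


S is the start symbol and does not occur in any rule body, so FOLLOW(S) = {$}.
Examining every occurrence of C in a rule body:
  S -> C b : C is followed by terminal 'b' -> add 'b'
  S -> C a : C is followed by terminal 'a' -> add 'a'
  S -> z C b x : C is followed by terminal 'b' -> add 'b' (already in the set)
  C -> z : C does not occur in the body -> contributes nothing
FOLLOW(C) = {a, b}
Count: 2

2


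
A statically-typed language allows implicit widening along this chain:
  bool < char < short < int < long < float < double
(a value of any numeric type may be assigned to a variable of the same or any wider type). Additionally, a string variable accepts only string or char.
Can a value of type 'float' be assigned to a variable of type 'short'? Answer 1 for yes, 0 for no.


Target variable type: short
Source value type: float
Numeric ranks: float=5, short=2
Widening allowed iff rank(source) <= rank(target): 5 <= 2? No
Result: 0

0


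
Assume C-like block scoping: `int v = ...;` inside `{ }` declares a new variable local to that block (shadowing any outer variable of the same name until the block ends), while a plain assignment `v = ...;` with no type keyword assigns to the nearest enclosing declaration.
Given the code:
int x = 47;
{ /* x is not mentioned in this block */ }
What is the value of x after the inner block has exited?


Analyzing scoping rules:
Outer scope: declares x = 47
Inner block: x is neither redeclared nor assigned -> unchanged
After the block -> 47
Result: 47

47


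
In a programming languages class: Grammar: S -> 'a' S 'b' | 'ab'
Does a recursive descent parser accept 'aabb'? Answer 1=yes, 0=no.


Grammar accepts strings of the form a^n b^n (n >= 1)
Word: 'aabb'
Counting: 2 a's and 2 b's
Check: 2 == 2? Yes
Derivation (S -> aSb applied 1 time(s), then S -> ab): S => aSb => aabb
Accepted

1


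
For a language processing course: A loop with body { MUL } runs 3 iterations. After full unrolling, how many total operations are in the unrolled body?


Loop body operations: MUL (1 op per iteration)
Unrolling 3 iterations:
  Iteration 1: MUL (1 ops)
  Iteration 2: MUL (1 ops)
  Iteration 3: MUL (1 ops)
Total: 3 iterations * 1 ops/iter = 3 operations

3


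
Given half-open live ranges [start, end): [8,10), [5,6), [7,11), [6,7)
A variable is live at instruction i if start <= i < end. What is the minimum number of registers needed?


Live ranges:
  Var0: [8, 10)
  Var1: [5, 6)
  Var2: [7, 11)
  Var3: [6, 7)
Sweep-line events (position, delta, active):
  pos=5 start -> active=1
  pos=6 end -> active=0
  pos=6 start -> active=1
  pos=7 end -> active=0
  pos=7 start -> active=1
  pos=8 start -> active=2
  pos=10 end -> active=1
  pos=11 end -> active=0
Maximum simultaneous active: 2
Minimum registers needed: 2

2


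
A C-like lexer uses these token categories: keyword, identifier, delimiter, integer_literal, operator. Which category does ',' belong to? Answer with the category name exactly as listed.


Token: ','
Checking categories:
  identifier: no
  integer_literal: no
  operator: no
  keyword: no
  delimiter: YES
Category: delimiter

delimiter


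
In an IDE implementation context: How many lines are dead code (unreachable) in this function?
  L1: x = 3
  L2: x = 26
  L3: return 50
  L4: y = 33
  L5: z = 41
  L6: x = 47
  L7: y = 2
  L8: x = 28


Analyzing control flow:
  L1: reachable (before return)
  L2: reachable (before return)
  L3: reachable (return statement)
  L4: DEAD (after return at L3)
  L5: DEAD (after return at L3)
  L6: DEAD (after return at L3)
  L7: DEAD (after return at L3)
  L8: DEAD (after return at L3)
Return at L3, total lines = 8
Dead lines: L4 through L8
Count: 5

5


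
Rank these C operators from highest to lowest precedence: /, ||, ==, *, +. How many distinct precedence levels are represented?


Looking up precedence for each operator:
  / -> precedence 6
  || -> precedence 1
  == -> precedence 3
  * -> precedence 6
  + -> precedence 5
Sorted highest to lowest: /, *, +, ==, ||
Distinct precedence values: [6, 5, 3, 1]
Number of distinct levels: 4

4


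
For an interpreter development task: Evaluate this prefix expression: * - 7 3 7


Parsing prefix expression: * - 7 3 7
Step 1: Innermost operation '- 7 3'
  7 - 3 = 4
Step 2: Outer operation '* [4] 7'
  4 * 7 = 28

28


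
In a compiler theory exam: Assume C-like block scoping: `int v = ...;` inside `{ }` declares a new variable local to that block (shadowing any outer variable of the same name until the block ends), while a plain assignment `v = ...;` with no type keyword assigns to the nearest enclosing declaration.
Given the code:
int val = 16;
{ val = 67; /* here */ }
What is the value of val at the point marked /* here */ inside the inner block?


Analyzing scoping rules:
Outer scope: declares val = 16
Inner block: 'val = 67;' has no type keyword, so it is an assignment to the outer val (no shadowing)
Inside the block, after the assignment -> 67
Result: 67

67


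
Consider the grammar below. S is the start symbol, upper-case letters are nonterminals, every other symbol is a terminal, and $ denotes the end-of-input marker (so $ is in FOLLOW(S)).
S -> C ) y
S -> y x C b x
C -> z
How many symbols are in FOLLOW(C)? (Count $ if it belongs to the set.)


S is the start symbol and does not occur in any rule body, so FOLLOW(S) = {$}.
Examining every occurrence of C in a rule body:
  S -> C ) y : C is followed by terminal ')' -> add ')'
  S -> y x C b x : C is followed by terminal 'b' -> add 'b'
  C -> z : C does not occur in the body -> contributes nothing
FOLLOW(C) = {), b}
Count: 2

2


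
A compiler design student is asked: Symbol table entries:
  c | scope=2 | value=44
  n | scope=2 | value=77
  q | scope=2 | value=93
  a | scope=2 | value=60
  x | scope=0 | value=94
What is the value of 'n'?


Searching symbol table for 'n':
  c | scope=2 | value=44
  n | scope=2 | value=77 <- MATCH
  q | scope=2 | value=93
  a | scope=2 | value=60
  x | scope=0 | value=94
Found 'n' at scope 2 with value 77

77


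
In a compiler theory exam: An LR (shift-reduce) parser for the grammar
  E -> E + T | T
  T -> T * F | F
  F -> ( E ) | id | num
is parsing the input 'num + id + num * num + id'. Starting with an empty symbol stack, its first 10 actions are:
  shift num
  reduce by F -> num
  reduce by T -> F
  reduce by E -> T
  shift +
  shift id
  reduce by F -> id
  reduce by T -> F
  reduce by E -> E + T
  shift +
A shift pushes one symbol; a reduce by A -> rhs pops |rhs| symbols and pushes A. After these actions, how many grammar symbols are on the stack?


Tracking the symbol stack through each action:
  Action 1: shift 'num' : push -> stack = [num] (size 1)
  Action 2: reduce by F -> num : pop 1, push F -> stack = [F] (size 1)
  Action 3: reduce by T -> F : pop 1, push T -> stack = [T] (size 1)
  Action 4: reduce by E -> T : pop 1, push E -> stack = [E] (size 1)
  Action 5: shift '+' : push -> stack = [E, +] (size 2)
  Action 6: shift 'id' : push -> stack = [E, +, id] (size 3)
  Action 7: reduce by F -> id : pop 1, push F -> stack = [E, +, F] (size 3)
  Action 8: reduce by T -> F : pop 1, push T -> stack = [E, +, T] (size 3)
  Action 9: reduce by E -> E + T : pop 3, push E -> stack = [E] (size 1)
  Action 10: shift '+' : push -> stack = [E, +] (size 2)
Final stack size: 2

2
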